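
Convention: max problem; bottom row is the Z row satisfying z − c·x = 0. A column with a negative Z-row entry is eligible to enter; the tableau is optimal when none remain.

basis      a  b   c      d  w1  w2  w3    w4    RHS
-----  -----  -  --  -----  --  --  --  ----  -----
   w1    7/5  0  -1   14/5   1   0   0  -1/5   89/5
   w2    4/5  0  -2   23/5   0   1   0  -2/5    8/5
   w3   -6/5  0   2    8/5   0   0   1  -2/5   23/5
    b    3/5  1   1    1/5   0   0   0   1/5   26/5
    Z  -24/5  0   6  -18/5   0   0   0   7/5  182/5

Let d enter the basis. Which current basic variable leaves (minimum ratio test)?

w2

Column d entries and ratios — w1: (89/5)/(14/5) = 89/14; w2: (8/5)/(23/5) = 8/23; w3: (23/5)/(8/5) = 23/8; b: (26/5)/(1/5) = 26.
Smallest ratio is 8/23 in the row of w2, so w2 leaves.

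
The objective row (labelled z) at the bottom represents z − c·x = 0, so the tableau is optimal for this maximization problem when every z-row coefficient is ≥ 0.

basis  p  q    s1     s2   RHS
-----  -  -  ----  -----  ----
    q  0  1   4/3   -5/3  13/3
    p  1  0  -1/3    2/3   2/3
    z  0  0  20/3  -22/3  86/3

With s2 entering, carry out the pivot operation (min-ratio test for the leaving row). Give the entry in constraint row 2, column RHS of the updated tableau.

Ratio test on column s2 — row 1: entry -5/3 ≤ 0; row 2: (2/3)/(2/3) = 1. Minimum is 1 at row 2 (p leaves); pivot element 2/3.
Divide row 2 by 2/3; eliminate column s2 from the other rows.
In the new row 2, the RHS entry is the old entry divided by the pivot: (2/3)/(2/3) = 1.

1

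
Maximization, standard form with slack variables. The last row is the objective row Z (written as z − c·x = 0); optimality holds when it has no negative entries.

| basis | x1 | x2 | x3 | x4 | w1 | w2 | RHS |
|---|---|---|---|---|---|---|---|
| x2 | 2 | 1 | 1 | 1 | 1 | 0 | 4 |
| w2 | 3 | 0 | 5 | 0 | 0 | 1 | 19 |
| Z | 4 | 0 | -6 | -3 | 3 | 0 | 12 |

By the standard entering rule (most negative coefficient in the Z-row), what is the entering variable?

Negative Z-row entries: x3: -6, x4: -3.
The most negative is -6 in column x3, so x3 enters.

x3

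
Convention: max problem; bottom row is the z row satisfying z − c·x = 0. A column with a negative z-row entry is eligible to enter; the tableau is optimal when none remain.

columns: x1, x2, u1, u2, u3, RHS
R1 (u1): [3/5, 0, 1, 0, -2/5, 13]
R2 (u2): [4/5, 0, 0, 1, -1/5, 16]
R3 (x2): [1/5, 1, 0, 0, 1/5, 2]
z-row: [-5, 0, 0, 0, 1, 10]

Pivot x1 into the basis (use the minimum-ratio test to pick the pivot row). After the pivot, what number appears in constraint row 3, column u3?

Ratio test on column x1 — row 1: 13/(3/5) = 65/3; row 2: 16/(4/5) = 20; row 3: 2/(1/5) = 10. Minimum is 10 at row 3 (x2 leaves); pivot element 1/5.
Divide row 3 by 1/5; eliminate column x1 from the other rows.
In the new row 3, the u3 entry is the old entry divided by the pivot: (1/5)/(1/5) = 1.

1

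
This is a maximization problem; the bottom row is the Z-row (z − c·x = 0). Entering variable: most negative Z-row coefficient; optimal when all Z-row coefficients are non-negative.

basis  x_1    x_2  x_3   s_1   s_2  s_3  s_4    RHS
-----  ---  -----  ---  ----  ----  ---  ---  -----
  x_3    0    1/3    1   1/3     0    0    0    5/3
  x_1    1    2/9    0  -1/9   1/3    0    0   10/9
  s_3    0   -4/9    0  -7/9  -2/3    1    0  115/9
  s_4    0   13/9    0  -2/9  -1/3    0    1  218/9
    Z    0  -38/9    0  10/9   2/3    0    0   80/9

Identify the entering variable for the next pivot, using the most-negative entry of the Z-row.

Negative Z-row entries: x_2: -38/9.
The most negative is -38/9 in column x_2, so x_2 enters.

x_2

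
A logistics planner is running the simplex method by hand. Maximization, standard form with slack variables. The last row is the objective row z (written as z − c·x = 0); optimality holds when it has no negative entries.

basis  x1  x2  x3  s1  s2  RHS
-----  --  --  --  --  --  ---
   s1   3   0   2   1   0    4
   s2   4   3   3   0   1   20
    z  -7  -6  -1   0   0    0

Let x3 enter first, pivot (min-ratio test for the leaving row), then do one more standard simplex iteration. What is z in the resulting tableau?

Ratio test on column x3 — row 1: 4/2 = 2; row 2: 20/3 = 20/3. Minimum is 2 at row 1 (s1 leaves); pivot element 2.
Pivot on row 1; the z-row RHS becomes 0 − (-1)·2 = 2.
Next entering variable (most negative z-row entry -6): x2.
Ratio test on column x2 — row 1: entry 0 ≤ 0; row 2: 14/3 = 14/3. Minimum is 14/3 at row 2 (s2 leaves); pivot element 3.
After the second pivot the z-row RHS is 2 − (-6)·(14/3) = 30.

30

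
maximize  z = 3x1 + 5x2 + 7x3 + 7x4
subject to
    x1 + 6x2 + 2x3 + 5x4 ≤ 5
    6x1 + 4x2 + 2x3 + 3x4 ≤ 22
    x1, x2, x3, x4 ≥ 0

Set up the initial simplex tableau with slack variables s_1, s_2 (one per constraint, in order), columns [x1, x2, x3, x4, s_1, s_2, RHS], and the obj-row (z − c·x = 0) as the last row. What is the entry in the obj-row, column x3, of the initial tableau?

The obj-row carries the negated objective coefficients: the x3 entry is -7.

-7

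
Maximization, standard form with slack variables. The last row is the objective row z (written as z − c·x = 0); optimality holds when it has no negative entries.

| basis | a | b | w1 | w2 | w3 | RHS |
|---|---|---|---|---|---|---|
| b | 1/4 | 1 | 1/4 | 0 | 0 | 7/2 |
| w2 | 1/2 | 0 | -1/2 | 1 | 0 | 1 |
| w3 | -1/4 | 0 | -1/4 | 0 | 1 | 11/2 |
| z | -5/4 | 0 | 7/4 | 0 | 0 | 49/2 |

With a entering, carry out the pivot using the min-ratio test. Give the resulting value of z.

27

Ratio test on column a — row 1: (7/2)/(1/4) = 14; row 2: 1/(1/2) = 2; row 3: entry -1/4 ≤ 0. Minimum is 2 at row 2 (w2 leaves); pivot element 1/2.
Pivot on row 2; the z-row RHS becomes 49/2 − (-5/4)·2 = 27.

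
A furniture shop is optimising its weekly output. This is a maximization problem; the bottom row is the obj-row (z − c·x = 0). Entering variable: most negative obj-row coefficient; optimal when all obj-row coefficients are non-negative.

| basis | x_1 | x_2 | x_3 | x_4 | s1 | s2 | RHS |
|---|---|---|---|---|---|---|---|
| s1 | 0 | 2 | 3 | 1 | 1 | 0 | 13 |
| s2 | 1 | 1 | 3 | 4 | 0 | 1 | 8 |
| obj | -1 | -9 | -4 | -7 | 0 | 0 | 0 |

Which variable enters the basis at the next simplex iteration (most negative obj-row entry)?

x_2

Negative obj-row entries: x_1: -1, x_2: -9, x_3: -4, x_4: -7.
The most negative is -9 in column x_2, so x_2 enters.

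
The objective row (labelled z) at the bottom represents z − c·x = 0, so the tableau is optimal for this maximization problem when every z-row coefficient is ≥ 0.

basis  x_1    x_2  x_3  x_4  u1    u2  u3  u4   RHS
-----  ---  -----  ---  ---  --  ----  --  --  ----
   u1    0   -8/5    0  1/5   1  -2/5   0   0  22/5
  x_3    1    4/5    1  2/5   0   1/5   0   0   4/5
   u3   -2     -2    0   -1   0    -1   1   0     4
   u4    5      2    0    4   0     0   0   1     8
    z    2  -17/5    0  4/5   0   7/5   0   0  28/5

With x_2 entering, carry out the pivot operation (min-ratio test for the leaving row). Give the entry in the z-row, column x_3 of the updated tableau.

17/4

Ratio test on column x_2 — row 1: entry -8/5 ≤ 0; row 2: (4/5)/(4/5) = 1; row 3: entry -2 ≤ 0; row 4: 8/2 = 4. Minimum is 1 at row 2 (x_3 leaves); pivot element 4/5.
Divide row 2 by 4/5; eliminate column x_2 from the other rows.
z-row update in column x_3: 0 − (-17/5)·(5/4) = 17/4.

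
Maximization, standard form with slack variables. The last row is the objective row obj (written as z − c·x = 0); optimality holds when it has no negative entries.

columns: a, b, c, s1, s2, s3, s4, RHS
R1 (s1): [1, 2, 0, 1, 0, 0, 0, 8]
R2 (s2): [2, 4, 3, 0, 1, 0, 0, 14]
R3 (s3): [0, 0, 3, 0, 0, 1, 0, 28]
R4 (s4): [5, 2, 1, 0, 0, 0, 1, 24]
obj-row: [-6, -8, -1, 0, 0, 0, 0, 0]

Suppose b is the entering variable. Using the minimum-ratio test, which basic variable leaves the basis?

s2

Column b entries and ratios — s1: 8/2 = 4; s2: 14/4 = 7/2; s3: 0 ≤ 0, skip; s4: 24/2 = 12.
Smallest ratio is 7/2 in the row of s2, so s2 leaves.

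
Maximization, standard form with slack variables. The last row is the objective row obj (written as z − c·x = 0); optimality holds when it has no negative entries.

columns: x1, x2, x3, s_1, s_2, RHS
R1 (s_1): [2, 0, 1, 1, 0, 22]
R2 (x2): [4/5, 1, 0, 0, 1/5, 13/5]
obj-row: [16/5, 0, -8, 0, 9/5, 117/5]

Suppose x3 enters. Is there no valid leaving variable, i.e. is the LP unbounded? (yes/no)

no

Column x3 has positive entries in row(s) 1, so the ratio test bounds it — not unbounded.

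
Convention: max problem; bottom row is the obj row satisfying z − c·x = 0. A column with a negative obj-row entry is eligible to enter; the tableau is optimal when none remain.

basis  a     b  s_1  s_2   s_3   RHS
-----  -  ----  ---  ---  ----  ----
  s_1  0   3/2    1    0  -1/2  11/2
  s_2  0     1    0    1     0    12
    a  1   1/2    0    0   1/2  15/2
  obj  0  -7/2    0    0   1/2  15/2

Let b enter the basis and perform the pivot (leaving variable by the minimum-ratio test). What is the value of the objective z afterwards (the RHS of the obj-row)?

Ratio test on column b — row 1: (11/2)/(3/2) = 11/3; row 2: 12/1 = 12; row 3: (15/2)/(1/2) = 15. Minimum is 11/3 at row 1 (s_1 leaves); pivot element 3/2.
Pivot on row 1; the obj-row RHS becomes 15/2 − (-7/2)·(11/3) = 61/3.

61/3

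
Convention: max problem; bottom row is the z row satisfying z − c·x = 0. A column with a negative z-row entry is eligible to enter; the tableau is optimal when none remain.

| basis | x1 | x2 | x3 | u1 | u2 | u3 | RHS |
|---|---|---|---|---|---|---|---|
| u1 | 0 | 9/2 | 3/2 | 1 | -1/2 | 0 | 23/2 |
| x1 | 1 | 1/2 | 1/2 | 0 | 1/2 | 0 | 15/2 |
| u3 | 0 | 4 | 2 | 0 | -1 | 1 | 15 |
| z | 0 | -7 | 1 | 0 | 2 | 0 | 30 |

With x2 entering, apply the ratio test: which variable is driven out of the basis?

u1

Column x2 entries and ratios — u1: (23/2)/(9/2) = 23/9; x1: (15/2)/(1/2) = 15; u3: 15/4 = 15/4.
Smallest ratio is 23/9 in the row of u1, so u1 leaves.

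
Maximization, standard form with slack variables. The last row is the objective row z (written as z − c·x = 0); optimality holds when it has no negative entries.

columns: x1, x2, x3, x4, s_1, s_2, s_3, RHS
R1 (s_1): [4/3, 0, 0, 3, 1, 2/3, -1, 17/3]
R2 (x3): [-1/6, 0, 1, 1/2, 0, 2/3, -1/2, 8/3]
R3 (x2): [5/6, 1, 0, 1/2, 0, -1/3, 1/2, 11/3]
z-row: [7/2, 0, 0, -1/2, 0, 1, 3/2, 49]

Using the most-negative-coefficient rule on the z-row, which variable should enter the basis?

x4

Negative z-row entries: x4: -1/2.
The most negative is -1/2 in column x4, so x4 enters.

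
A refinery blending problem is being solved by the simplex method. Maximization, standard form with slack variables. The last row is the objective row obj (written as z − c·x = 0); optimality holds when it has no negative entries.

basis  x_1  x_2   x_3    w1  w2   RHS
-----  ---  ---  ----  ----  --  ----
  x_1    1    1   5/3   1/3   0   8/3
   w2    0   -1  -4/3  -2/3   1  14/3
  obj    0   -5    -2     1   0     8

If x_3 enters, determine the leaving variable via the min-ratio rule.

Column x_3 entries and ratios — x_1: (8/3)/(5/3) = 8/5; w2: -4/3 ≤ 0, skip.
Smallest ratio is 8/5 in the row of x_1, so x_1 leaves.

x_1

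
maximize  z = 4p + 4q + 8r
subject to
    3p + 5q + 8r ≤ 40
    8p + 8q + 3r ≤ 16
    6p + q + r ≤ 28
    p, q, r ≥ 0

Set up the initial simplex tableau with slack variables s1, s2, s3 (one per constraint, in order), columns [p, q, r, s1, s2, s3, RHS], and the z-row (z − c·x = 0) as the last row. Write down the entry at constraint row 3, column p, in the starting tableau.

Constraint 3 has coefficient 6 on p.

6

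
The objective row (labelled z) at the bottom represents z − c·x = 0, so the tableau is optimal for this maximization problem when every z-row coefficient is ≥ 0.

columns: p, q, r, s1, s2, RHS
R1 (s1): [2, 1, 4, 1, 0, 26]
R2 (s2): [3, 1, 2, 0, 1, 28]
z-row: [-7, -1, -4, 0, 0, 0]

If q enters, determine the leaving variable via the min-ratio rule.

s1

Column q entries and ratios — s1: 26/1 = 26; s2: 28/1 = 28.
Smallest ratio is 26 in the row of s1, so s1 leaves.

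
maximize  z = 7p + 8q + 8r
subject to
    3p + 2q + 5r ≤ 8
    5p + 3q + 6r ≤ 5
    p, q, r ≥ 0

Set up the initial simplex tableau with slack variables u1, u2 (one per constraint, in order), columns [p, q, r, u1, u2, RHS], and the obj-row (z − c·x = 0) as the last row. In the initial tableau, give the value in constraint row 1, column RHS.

The RHS of constraint 1 is b_1 = 8.

8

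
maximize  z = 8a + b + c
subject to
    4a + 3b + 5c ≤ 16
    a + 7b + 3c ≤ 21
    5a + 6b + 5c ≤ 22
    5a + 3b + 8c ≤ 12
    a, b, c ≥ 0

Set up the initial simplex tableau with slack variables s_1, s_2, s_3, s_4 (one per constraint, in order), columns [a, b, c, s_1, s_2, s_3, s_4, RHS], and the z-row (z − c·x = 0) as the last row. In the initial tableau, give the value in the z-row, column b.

The z-row carries the negated objective coefficients: the b entry is -1.

-1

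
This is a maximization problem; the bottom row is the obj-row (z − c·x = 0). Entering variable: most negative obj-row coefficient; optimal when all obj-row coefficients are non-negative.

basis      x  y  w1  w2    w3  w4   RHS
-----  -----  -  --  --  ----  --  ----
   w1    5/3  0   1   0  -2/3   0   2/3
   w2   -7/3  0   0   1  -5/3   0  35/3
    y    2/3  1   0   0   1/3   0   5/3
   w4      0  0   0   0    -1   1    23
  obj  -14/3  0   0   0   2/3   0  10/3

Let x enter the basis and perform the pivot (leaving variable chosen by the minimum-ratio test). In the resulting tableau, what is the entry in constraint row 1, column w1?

Ratio test on column x — row 1: (2/3)/(5/3) = 2/5; row 2: entry -7/3 ≤ 0; row 3: (5/3)/(2/3) = 5/2; row 4: entry 0 ≤ 0. Minimum is 2/5 at row 1 (w1 leaves); pivot element 5/3.
Divide row 1 by 5/3; eliminate column x from the other rows.
In the new row 1, the w1 entry is the old entry divided by the pivot: 1/(5/3) = 3/5.

3/5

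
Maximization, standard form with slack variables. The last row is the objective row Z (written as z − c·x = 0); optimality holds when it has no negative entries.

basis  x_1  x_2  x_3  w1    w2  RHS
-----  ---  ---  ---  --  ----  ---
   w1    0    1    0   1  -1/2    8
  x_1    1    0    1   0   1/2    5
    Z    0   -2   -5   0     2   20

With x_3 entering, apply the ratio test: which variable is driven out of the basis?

Column x_3 entries and ratios — w1: 0 ≤ 0, skip; x_1: 5/1 = 5.
Smallest ratio is 5 in the row of x_1, so x_1 leaves.

x_1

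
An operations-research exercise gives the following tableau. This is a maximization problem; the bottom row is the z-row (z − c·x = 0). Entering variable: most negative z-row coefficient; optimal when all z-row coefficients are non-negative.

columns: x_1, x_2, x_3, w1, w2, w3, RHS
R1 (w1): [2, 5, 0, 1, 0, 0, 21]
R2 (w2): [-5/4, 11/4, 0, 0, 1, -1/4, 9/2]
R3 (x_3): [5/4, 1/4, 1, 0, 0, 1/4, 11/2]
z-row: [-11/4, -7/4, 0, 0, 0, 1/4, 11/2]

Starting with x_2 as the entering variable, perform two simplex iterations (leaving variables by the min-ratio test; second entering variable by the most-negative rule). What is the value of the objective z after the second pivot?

19

Ratio test on column x_2 — row 1: 21/5 = 21/5; row 2: (9/2)/(11/4) = 18/11; row 3: (11/2)/(1/4) = 22. Minimum is 18/11 at row 2 (w2 leaves); pivot element 11/4.
Pivot on row 2; the z-row RHS becomes 11/2 − (-7/4)·(18/11) = 92/11.
Next entering variable (most negative z-row entry -39/11): x_1.
Ratio test on column x_1 — row 1: (141/11)/(47/11) = 3; row 2: entry -5/11 ≤ 0; row 3: (56/11)/(15/11) = 56/15. Minimum is 3 at row 1 (w1 leaves); pivot element 47/11.
After the second pivot the z-row RHS is 92/11 − (-39/11)·3 = 19.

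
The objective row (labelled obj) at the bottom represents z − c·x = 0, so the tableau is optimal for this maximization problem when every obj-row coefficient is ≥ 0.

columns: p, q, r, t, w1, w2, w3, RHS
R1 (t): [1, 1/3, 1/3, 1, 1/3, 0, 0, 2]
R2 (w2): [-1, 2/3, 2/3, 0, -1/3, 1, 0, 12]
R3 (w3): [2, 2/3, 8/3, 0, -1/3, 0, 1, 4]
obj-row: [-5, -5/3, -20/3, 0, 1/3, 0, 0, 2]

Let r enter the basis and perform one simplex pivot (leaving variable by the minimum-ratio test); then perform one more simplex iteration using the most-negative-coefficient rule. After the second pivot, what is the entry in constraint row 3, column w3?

1/3

Ratio test on column r — row 1: 2/(1/3) = 6; row 2: 12/(2/3) = 18; row 3: 4/(8/3) = 3/2. Minimum is 3/2 at row 3 (w3 leaves); pivot element 8/3.
Divide row 3 by 8/3; eliminate column r from the other rows.
Second iteration: most negative obj-row entry is -1/2 in column w1, so w1 enters.
Ratio test on column w1 — row 1: (3/2)/(3/8) = 4; row 2: entry -1/4 ≤ 0; row 3: entry -1/8 ≤ 0. Minimum is 4 at row 1 (t leaves); pivot element 3/8.
Divide row 1 by 3/8; eliminate column w1 from the other rows.
After both pivots, the entry at constraint row 3, column w3 is 1/3.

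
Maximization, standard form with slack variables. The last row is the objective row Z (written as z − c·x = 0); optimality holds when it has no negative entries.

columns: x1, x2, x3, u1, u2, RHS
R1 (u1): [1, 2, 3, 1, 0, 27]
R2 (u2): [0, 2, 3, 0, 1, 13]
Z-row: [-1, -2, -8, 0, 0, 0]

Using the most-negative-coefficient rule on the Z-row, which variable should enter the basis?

Negative Z-row entries: x1: -1, x2: -2, x3: -8.
The most negative is -8 in column x3, so x3 enters.

x3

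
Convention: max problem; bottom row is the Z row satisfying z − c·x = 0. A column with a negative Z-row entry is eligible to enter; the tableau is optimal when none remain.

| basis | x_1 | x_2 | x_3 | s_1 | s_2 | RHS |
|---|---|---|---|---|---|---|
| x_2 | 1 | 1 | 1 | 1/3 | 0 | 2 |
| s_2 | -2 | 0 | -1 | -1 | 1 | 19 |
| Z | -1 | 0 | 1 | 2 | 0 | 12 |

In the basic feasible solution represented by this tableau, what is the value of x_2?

x_2 is basic (row 1); its value is the RHS of that row, 2.

2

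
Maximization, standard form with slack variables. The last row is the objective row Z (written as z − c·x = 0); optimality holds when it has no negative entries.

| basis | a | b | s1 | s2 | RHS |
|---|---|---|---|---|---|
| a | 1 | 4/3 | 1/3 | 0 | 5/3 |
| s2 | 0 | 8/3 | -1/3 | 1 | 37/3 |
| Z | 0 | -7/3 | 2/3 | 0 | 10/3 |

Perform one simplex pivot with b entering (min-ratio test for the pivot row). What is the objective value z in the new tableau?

Ratio test on column b — row 1: (5/3)/(4/3) = 5/4; row 2: (37/3)/(8/3) = 37/8. Minimum is 5/4 at row 1 (a leaves); pivot element 4/3.
Pivot on row 1; the Z-row RHS becomes 10/3 − (-7/3)·(5/4) = 25/4.

25/4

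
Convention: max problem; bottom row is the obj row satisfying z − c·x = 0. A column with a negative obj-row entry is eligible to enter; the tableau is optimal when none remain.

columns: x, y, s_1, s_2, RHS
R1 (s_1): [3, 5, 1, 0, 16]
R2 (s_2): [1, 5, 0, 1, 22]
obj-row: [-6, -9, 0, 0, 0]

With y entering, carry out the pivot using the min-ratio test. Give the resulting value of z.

Ratio test on column y — row 1: 16/5 = 16/5; row 2: 22/5 = 22/5. Minimum is 16/5 at row 1 (s_1 leaves); pivot element 5.
Pivot on row 1; the obj-row RHS becomes 0 − (-9)·(16/5) = 144/5.

144/5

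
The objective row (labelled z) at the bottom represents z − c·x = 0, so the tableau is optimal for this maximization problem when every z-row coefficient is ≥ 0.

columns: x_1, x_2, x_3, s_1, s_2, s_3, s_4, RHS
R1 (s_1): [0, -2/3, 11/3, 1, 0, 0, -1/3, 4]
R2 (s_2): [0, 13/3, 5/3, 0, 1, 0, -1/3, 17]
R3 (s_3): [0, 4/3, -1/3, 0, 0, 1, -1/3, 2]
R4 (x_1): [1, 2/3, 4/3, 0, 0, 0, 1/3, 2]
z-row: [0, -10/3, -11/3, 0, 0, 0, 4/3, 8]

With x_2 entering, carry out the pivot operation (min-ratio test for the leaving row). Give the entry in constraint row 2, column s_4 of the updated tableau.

Ratio test on column x_2 — row 1: entry -2/3 ≤ 0; row 2: 17/(13/3) = 51/13; row 3: 2/(4/3) = 3/2; row 4: 2/(2/3) = 3. Minimum is 3/2 at row 3 (s_3 leaves); pivot element 4/3.
Divide row 3 by 4/3; eliminate column x_2 from the other rows.
Row 2 update in column s_4: -1/3 − (13/3)·(-1/4) = 3/4.

3/4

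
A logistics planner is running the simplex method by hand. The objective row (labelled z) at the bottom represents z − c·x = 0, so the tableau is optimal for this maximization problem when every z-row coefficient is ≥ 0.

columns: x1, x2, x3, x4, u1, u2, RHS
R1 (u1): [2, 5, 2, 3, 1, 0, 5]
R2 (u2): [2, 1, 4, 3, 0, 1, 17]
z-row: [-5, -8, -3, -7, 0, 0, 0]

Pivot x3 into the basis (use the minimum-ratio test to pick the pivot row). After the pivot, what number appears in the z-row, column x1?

Ratio test on column x3 — row 1: 5/2 = 5/2; row 2: 17/4 = 17/4. Minimum is 5/2 at row 1 (u1 leaves); pivot element 2.
Divide row 1 by 2; eliminate column x3 from the other rows.
z-row update in column x1: -5 − (-3)·1 = -2.

-2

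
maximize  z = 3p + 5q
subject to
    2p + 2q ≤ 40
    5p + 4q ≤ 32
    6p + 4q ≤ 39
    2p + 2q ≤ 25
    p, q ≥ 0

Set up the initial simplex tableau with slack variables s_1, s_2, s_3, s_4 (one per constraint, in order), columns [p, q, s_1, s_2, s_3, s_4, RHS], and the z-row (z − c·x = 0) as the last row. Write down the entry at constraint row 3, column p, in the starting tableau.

6

Constraint 3 has coefficient 6 on p.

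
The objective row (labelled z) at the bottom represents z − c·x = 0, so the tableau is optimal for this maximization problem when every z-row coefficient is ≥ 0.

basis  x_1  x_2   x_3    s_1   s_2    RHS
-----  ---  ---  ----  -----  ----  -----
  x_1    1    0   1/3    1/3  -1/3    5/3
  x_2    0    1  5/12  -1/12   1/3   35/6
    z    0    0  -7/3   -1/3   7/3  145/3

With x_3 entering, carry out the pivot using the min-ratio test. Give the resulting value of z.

60

Ratio test on column x_3 — row 1: (5/3)/(1/3) = 5; row 2: (35/6)/(5/12) = 14. Minimum is 5 at row 1 (x_1 leaves); pivot element 1/3.
Pivot on row 1; the z-row RHS becomes 145/3 − (-7/3)·5 = 60.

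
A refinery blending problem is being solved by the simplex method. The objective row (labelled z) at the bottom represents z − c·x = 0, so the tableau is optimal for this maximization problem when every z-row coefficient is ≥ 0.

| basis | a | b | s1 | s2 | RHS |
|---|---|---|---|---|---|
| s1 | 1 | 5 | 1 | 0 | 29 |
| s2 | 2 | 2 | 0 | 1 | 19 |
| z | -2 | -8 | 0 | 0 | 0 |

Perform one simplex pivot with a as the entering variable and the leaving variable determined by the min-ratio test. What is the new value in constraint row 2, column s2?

1/2

Ratio test on column a — row 1: 29/1 = 29; row 2: 19/2 = 19/2. Minimum is 19/2 at row 2 (s2 leaves); pivot element 2.
Divide row 2 by 2; eliminate column a from the other rows.
In the new row 2, the s2 entry is the old entry divided by the pivot: 1/2 = 1/2.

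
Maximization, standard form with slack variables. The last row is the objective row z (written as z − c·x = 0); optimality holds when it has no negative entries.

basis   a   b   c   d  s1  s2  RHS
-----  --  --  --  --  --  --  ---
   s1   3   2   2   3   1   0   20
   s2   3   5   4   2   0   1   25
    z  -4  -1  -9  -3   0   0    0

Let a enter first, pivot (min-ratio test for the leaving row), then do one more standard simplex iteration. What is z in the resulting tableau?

85/2

Ratio test on column a — row 1: 20/3 = 20/3; row 2: 25/3 = 25/3. Minimum is 20/3 at row 1 (s1 leaves); pivot element 3.
Pivot on row 1; the z-row RHS becomes 0 − (-4)·(20/3) = 80/3.
Next entering variable (most negative z-row entry -19/3): c.
Ratio test on column c — row 1: (20/3)/(2/3) = 10; row 2: 5/2 = 5/2. Minimum is 5/2 at row 2 (s2 leaves); pivot element 2.
After the second pivot the z-row RHS is 80/3 − (-19/3)·(5/2) = 85/2.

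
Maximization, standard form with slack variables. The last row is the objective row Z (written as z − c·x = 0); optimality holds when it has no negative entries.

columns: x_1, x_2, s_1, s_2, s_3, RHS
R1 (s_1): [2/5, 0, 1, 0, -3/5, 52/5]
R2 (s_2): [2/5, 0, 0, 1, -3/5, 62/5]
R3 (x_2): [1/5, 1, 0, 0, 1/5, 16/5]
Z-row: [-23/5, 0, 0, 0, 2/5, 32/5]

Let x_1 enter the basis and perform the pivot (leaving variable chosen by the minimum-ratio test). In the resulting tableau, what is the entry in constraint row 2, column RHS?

Ratio test on column x_1 — row 1: (52/5)/(2/5) = 26; row 2: (62/5)/(2/5) = 31; row 3: (16/5)/(1/5) = 16. Minimum is 16 at row 3 (x_2 leaves); pivot element 1/5.
Divide row 3 by 1/5; eliminate column x_1 from the other rows.
Row 2 update in column RHS: 62/5 − (2/5)·16 = 6.

6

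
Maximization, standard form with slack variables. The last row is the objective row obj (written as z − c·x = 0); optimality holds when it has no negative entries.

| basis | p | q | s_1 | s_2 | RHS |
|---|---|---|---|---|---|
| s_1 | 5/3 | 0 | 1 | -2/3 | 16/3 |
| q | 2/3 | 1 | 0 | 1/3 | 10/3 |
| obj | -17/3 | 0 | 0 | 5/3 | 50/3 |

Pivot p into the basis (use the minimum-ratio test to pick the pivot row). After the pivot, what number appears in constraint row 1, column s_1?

Ratio test on column p — row 1: (16/3)/(5/3) = 16/5; row 2: (10/3)/(2/3) = 5. Minimum is 16/5 at row 1 (s_1 leaves); pivot element 5/3.
Divide row 1 by 5/3; eliminate column p from the other rows.
In the new row 1, the s_1 entry is the old entry divided by the pivot: 1/(5/3) = 3/5.

3/5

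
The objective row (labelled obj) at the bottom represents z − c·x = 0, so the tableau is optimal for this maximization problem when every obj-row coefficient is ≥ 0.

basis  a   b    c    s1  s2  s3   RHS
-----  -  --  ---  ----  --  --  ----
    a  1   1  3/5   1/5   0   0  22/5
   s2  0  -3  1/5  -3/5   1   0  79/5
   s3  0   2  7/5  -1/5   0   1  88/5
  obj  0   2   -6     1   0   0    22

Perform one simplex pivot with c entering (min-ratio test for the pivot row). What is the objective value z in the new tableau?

66

Ratio test on column c — row 1: (22/5)/(3/5) = 22/3; row 2: (79/5)/(1/5) = 79; row 3: (88/5)/(7/5) = 88/7. Minimum is 22/3 at row 1 (a leaves); pivot element 3/5.
Pivot on row 1; the obj-row RHS becomes 22 − (-6)·(22/3) = 66.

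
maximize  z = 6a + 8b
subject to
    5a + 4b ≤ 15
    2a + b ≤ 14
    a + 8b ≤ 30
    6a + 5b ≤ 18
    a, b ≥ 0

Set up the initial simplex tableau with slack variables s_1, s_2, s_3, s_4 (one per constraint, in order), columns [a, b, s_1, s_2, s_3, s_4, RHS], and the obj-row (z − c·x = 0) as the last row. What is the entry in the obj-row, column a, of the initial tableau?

The obj-row carries the negated objective coefficients: the a entry is -6.

-6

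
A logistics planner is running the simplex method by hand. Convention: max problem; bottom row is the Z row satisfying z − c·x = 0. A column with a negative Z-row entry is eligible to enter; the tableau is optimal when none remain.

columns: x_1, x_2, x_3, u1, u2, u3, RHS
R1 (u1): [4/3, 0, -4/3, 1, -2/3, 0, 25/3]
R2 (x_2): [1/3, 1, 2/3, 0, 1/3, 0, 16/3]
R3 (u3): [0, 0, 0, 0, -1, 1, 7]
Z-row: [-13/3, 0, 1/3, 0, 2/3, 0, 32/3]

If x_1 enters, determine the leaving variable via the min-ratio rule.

Column x_1 entries and ratios — u1: (25/3)/(4/3) = 25/4; x_2: (16/3)/(1/3) = 16; u3: 0 ≤ 0, skip.
Smallest ratio is 25/4 in the row of u1, so u1 leaves.

u1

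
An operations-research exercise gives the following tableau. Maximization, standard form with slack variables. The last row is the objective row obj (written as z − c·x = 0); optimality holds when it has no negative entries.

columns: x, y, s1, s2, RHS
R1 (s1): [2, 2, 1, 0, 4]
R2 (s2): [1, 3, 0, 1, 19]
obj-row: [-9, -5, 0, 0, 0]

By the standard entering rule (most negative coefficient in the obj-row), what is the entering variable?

x

Negative obj-row entries: x: -9, y: -5.
The most negative is -9 in column x, so x enters.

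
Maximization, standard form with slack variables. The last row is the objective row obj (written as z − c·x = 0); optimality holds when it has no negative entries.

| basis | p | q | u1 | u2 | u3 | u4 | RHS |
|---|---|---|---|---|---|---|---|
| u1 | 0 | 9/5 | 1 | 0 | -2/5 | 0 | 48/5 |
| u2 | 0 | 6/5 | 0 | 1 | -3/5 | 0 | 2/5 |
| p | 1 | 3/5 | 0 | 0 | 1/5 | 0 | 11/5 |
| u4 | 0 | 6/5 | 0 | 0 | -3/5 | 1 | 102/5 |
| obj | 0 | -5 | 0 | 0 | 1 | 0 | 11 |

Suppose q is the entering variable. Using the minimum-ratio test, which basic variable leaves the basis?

u2

Column q entries and ratios — u1: (48/5)/(9/5) = 16/3; u2: (2/5)/(6/5) = 1/3; p: (11/5)/(3/5) = 11/3; u4: (102/5)/(6/5) = 17.
Smallest ratio is 1/3 in the row of u2, so u2 leaves.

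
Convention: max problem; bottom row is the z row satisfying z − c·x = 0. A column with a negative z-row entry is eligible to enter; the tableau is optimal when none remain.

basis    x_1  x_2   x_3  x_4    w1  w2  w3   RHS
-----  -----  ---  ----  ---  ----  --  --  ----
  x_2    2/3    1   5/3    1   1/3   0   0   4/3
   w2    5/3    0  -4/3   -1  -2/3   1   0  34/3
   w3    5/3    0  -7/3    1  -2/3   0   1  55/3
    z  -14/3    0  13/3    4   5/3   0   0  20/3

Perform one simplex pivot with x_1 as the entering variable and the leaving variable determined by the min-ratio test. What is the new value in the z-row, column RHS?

Ratio test on column x_1 — row 1: (4/3)/(2/3) = 2; row 2: (34/3)/(5/3) = 34/5; row 3: (55/3)/(5/3) = 11. Minimum is 2 at row 1 (x_2 leaves); pivot element 2/3.
Divide row 1 by 2/3; eliminate column x_1 from the other rows.
z-row update in column RHS: 20/3 − (-14/3)·2 = 16.

16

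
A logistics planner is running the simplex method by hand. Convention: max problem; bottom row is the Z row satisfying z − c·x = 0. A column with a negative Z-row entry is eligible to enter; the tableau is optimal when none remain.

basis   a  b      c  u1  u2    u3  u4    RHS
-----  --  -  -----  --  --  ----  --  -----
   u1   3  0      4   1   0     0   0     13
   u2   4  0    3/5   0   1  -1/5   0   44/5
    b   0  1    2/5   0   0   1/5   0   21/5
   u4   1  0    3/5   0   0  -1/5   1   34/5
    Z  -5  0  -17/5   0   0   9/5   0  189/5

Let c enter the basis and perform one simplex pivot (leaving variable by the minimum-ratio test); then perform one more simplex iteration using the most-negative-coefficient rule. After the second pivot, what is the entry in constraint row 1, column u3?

Ratio test on column c — row 1: 13/4 = 13/4; row 2: (44/5)/(3/5) = 44/3; row 3: (21/5)/(2/5) = 21/2; row 4: (34/5)/(3/5) = 34/3. Minimum is 13/4 at row 1 (u1 leaves); pivot element 4.
Divide row 1 by 4; eliminate column c from the other rows.
Second iteration: most negative Z-row entry is -49/20 in column a, so a enters.
Ratio test on column a — row 1: (13/4)/(3/4) = 13/3; row 2: (137/20)/(71/20) = 137/71; row 3: entry -3/10 ≤ 0; row 4: (97/20)/(11/20) = 97/11. Minimum is 137/71 at row 2 (u2 leaves); pivot element 71/20.
Divide row 2 by 71/20; eliminate column a from the other rows.
After both pivots, the entry at constraint row 1, column u3 is 3/71.

3/71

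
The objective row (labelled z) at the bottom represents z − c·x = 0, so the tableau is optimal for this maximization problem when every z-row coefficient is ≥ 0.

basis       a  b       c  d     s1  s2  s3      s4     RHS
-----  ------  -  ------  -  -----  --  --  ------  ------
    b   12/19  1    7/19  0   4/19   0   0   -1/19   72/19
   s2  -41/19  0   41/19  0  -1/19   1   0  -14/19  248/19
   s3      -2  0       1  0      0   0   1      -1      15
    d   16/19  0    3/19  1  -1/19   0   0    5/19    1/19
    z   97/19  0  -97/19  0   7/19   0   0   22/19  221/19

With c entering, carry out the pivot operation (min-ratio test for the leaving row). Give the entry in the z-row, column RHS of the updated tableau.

40/3

Ratio test on column c — row 1: (72/19)/(7/19) = 72/7; row 2: (248/19)/(41/19) = 248/41; row 3: 15/1 = 15; row 4: (1/19)/(3/19) = 1/3. Minimum is 1/3 at row 4 (d leaves); pivot element 3/19.
Divide row 4 by 3/19; eliminate column c from the other rows.
z-row update in column RHS: 221/19 − (-97/19)·(1/3) = 40/3.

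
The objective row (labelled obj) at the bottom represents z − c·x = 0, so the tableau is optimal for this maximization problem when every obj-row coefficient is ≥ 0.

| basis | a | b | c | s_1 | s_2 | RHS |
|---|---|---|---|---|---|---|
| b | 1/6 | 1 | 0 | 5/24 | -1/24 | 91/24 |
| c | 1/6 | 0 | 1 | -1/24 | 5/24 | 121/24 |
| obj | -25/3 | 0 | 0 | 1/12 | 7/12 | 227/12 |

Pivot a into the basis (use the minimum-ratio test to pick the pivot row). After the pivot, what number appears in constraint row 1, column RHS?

Ratio test on column a — row 1: (91/24)/(1/6) = 91/4; row 2: (121/24)/(1/6) = 121/4. Minimum is 91/4 at row 1 (b leaves); pivot element 1/6.
Divide row 1 by 1/6; eliminate column a from the other rows.
In the new row 1, the RHS entry is the old entry divided by the pivot: (91/24)/(1/6) = 91/4.

91/4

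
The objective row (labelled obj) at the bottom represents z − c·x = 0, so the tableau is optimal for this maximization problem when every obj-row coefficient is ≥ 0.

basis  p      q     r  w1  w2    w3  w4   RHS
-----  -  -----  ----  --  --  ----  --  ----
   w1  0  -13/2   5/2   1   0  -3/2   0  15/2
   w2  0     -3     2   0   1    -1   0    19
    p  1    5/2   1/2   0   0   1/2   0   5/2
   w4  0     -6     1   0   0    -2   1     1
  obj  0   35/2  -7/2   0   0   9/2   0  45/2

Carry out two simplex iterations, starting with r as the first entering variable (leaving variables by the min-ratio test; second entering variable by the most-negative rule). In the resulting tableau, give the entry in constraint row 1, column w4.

Ratio test on column r — row 1: (15/2)/(5/2) = 3; row 2: 19/2 = 19/2; row 3: (5/2)/(1/2) = 5; row 4: 1/1 = 1. Minimum is 1 at row 4 (w4 leaves); pivot element 1.
Divide row 4 by 1; eliminate column r from the other rows.
Second iteration: most negative obj-row entry is -7/2 in column q, so q enters.
Ratio test on column q — row 1: 5/(17/2) = 10/17; row 2: 17/9 = 17/9; row 3: 2/(11/2) = 4/11; row 4: entry -6 ≤ 0. Minimum is 4/11 at row 3 (p leaves); pivot element 11/2.
Divide row 3 by 11/2; eliminate column q from the other rows.
After both pivots, the entry at constraint row 1, column w4 is -19/11.

-19/11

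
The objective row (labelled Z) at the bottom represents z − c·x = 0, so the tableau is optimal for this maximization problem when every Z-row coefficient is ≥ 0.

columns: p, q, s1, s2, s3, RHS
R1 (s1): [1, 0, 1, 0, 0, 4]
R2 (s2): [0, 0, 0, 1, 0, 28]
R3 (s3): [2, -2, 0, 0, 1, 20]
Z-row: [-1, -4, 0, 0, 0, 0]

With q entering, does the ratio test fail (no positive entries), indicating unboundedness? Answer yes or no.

yes

Every constraint-row entry in column q is ≤ 0, so increasing q is unbounded.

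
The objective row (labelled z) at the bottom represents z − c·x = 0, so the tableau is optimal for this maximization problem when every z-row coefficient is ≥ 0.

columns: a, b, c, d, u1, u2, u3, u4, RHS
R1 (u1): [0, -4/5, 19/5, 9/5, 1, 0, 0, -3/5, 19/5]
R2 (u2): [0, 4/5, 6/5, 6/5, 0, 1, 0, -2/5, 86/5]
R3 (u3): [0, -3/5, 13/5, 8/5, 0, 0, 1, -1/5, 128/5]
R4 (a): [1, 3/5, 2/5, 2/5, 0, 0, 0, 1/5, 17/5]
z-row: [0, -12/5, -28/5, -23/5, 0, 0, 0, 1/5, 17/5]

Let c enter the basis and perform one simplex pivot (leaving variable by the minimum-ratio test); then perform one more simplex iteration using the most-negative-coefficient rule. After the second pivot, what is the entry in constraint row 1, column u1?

3/13

Ratio test on column c — row 1: (19/5)/(19/5) = 1; row 2: (86/5)/(6/5) = 43/3; row 3: (128/5)/(13/5) = 128/13; row 4: (17/5)/(2/5) = 17/2. Minimum is 1 at row 1 (u1 leaves); pivot element 19/5.
Divide row 1 by 19/5; eliminate column c from the other rows.
Second iteration: most negative z-row entry is -68/19 in column b, so b enters.
Ratio test on column b — row 1: entry -4/19 ≤ 0; row 2: 16/(20/19) = 76/5; row 3: entry -1/19 ≤ 0; row 4: 3/(13/19) = 57/13. Minimum is 57/13 at row 4 (a leaves); pivot element 13/19.
Divide row 4 by 13/19; eliminate column b from the other rows.
After both pivots, the entry at constraint row 1, column u1 is 3/13.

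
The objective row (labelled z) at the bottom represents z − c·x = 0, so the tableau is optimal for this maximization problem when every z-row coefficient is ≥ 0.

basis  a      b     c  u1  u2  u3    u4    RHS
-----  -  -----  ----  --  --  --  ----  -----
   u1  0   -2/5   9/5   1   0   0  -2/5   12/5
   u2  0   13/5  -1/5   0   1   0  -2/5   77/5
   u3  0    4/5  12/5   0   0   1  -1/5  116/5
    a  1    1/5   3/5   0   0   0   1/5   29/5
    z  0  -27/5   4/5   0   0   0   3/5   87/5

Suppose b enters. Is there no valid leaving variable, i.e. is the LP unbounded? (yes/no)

Column b has positive entries in row(s) 2, 3, 4, so the ratio test bounds it — not unbounded.

no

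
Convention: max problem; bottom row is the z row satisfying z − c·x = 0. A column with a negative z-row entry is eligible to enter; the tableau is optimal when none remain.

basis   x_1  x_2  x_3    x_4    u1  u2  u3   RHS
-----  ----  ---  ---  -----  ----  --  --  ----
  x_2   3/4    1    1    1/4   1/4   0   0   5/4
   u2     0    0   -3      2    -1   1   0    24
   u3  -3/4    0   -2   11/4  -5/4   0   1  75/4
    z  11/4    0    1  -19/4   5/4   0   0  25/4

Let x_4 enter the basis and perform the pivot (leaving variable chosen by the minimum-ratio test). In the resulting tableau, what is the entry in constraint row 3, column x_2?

Ratio test on column x_4 — row 1: (5/4)/(1/4) = 5; row 2: 24/2 = 12; row 3: (75/4)/(11/4) = 75/11. Minimum is 5 at row 1 (x_2 leaves); pivot element 1/4.
Divide row 1 by 1/4; eliminate column x_4 from the other rows.
Row 3 update in column x_2: 0 − (11/4)·4 = -11.

-11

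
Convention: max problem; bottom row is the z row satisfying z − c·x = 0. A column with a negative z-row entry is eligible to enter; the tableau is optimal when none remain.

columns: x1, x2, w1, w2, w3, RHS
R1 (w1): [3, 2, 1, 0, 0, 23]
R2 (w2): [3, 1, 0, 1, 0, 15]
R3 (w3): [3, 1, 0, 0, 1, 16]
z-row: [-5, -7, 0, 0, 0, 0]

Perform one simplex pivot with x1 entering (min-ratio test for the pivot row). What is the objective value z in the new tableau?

Ratio test on column x1 — row 1: 23/3 = 23/3; row 2: 15/3 = 5; row 3: 16/3 = 16/3. Minimum is 5 at row 2 (w2 leaves); pivot element 3.
Pivot on row 2; the z-row RHS becomes 0 − (-5)·5 = 25.

25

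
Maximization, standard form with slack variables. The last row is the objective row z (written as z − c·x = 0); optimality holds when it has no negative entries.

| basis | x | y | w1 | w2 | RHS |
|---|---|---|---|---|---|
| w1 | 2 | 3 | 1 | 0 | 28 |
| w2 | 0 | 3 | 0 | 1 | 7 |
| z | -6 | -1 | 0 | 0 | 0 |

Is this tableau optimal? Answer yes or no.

The z-row has a negative entry -6 in column x, so it is not optimal.

no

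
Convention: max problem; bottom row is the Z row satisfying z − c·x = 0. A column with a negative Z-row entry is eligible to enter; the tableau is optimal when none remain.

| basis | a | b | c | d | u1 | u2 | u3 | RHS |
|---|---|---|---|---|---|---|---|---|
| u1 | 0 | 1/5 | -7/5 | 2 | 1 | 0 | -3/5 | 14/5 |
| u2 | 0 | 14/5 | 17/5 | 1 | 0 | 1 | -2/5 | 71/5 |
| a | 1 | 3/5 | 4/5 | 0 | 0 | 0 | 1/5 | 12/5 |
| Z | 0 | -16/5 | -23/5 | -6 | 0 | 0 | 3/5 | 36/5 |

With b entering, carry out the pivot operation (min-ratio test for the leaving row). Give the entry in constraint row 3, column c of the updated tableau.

4/3

Ratio test on column b — row 1: (14/5)/(1/5) = 14; row 2: (71/5)/(14/5) = 71/14; row 3: (12/5)/(3/5) = 4. Minimum is 4 at row 3 (a leaves); pivot element 3/5.
Divide row 3 by 3/5; eliminate column b from the other rows.
In the new row 3, the c entry is the old entry divided by the pivot: (4/5)/(3/5) = 4/3.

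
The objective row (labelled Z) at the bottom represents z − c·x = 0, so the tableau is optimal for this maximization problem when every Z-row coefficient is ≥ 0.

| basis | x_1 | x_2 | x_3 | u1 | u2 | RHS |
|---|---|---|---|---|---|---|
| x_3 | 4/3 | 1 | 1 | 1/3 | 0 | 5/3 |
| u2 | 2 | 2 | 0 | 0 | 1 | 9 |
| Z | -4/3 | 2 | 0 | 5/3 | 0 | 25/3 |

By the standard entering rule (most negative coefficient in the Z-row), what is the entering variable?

Negative Z-row entries: x_1: -4/3.
The most negative is -4/3 in column x_1, so x_1 enters.

x_1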